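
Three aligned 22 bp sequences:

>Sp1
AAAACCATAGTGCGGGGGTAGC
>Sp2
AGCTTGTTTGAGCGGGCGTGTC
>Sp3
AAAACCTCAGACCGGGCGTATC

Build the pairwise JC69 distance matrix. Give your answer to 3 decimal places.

Sp1–Sp2: 11/22 sites differ → p = 0.5, d = −0.75 ln(1 − 0.666667) = 0.823960 ≈ 0.824.
Sp1–Sp3: 6/22 sites differ → p ≈ 0.272727, d = −0.75 ln(1 − 0.363636) = 0.338988 ≈ 0.339.
Sp2–Sp3: 9/22 sites differ → p ≈ 0.409091, d = −0.75 ln(1 − 0.545455) = 0.591344 ≈ 0.591.

d(Sp1,Sp2) = 0.824, d(Sp1,Sp3) = 0.339, d(Sp2,Sp3) = 0.591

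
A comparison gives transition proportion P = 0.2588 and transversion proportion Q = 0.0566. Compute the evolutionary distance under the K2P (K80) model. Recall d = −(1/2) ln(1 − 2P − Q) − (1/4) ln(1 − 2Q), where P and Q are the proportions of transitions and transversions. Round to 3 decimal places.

Under the Kimura two-parameter model, d = −½ ln(1 − 2P − Q) − ¼ ln(1 − 2Q).
1 − 2P − Q = 0.4258, giving −½ ln(0.4258) = 0.426893.
1 − 2Q = 0.8868, giving −¼ ln(0.8868) = 0.030034.
d = 0.426893 + 0.030034 = 0.456927.

0.457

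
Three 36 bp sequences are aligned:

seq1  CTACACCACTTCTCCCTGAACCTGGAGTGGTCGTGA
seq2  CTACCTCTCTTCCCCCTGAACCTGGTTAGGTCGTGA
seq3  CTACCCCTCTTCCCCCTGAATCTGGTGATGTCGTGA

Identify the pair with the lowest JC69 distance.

seq2 and seq3

seq1–seq2: 7/36 differ, p = 0.194, d = 0.225.
seq1–seq3: 7/36 differ, p = 0.194, d = 0.225.
seq2–seq3: 4/36 differ, p = 0.111, d = 0.120.
The smallest distance is between seq2 and seq3.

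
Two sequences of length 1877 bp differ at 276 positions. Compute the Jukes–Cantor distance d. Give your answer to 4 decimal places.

0.1637

p = 276/1877 ≈ 0.147043.
d = −(3/4) ln(1 − 4p/3) = −0.75 ln(1 − 0.196057) = −0.75 ln(0.803943)
  = −0.75 × (-0.218227) = 0.163670 substitutions/site.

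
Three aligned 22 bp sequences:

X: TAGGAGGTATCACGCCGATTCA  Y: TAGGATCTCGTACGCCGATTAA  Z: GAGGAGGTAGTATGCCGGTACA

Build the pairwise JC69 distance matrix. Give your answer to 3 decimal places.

d(X,Y) = 0.339, d(X,Z) = 0.339, d(Y,Z) = 0.497

X–Y: 6/22 sites differ → p ≈ 0.272727, d = −0.75 ln(1 − 0.363636) = 0.338988 ≈ 0.339.
X–Z: 6/22 sites differ → p ≈ 0.272727, d = −0.75 ln(1 − 0.363636) = 0.338988 ≈ 0.339.
Y–Z: 8/22 sites differ → p ≈ 0.363636, d = −0.75 ln(1 − 0.484848) = 0.497470 ≈ 0.497.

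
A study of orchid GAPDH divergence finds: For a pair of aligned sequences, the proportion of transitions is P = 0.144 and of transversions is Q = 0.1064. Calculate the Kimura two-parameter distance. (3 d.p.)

0.311

Under the Kimura two-parameter model, d = −½ ln(1 − 2P − Q) − ¼ ln(1 − 2Q).
1 − 2P − Q = 0.6056, giving −½ ln(0.6056) = 0.250768.
1 − 2Q = 0.7872, giving −¼ ln(0.7872) = 0.059818.
d = 0.250768 + 0.059818 = 0.310586.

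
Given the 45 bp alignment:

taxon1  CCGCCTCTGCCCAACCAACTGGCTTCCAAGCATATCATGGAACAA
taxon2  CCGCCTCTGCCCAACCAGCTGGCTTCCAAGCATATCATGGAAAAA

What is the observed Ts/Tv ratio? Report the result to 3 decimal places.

Transitions are A↔G and C↔T; transversions are all other mismatches.
Transitions: 1. Transversions: 1.
R = 1/1 = 1.000.

1.000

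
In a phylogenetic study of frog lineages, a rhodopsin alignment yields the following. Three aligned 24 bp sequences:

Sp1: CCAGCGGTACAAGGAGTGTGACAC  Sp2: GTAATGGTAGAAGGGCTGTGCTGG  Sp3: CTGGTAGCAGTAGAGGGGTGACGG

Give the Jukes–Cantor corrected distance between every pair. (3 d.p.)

Sp1–Sp2: 11/24 sites differ → p ≈ 0.458333, d = −0.75 ln(1 − 0.611111) = 0.708346 ≈ 0.708.
Sp1–Sp3: 12/24 sites differ → p = 0.5, d = −0.75 ln(1 − 0.666667) = 0.823960 ≈ 0.824.
Sp2–Sp3: 11/24 sites differ → p ≈ 0.458333, d = −0.75 ln(1 − 0.611111) = 0.708346 ≈ 0.708.

d(Sp1,Sp2) = 0.708, d(Sp1,Sp3) = 0.824, d(Sp2,Sp3) = 0.708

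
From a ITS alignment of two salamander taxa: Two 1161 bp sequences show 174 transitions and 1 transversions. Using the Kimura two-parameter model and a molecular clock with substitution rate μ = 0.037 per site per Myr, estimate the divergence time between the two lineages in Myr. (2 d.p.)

2.42

P = 174/1161 ≈ 0.149871 and Q = 1/1161 ≈ 0.000861.
Under the Kimura two-parameter model, d = −½ ln(1 − 2P − Q) − ¼ ln(1 − 2Q).
1 − 2P − Q = 0.699397, giving −½ ln(0.699397) = 0.178768.
1 − 2Q = 0.998278, giving −¼ ln(0.998278) = 0.000431.
d = 0.178768 + 0.000431 = 0.179199.
Under a molecular clock d = 2μt, so t = d/(2μ) = 0.179199 / (2 × 0.037) = 2.42 Myr.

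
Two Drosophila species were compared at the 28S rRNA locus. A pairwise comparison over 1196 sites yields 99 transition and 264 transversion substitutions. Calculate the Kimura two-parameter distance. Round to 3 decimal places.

0.390

P = 99/1196 ≈ 0.082776 and Q = 264/1196 ≈ 0.220736.
Under the Kimura two-parameter model, d = −½ ln(1 − 2P − Q) − ¼ ln(1 − 2Q).
1 − 2P − Q = 0.613712, giving −½ ln(0.613712) = 0.244115.
1 − 2Q = 0.558528, giving −¼ ln(0.558528) = 0.145613.
d = 0.244115 + 0.145613 = 0.389728.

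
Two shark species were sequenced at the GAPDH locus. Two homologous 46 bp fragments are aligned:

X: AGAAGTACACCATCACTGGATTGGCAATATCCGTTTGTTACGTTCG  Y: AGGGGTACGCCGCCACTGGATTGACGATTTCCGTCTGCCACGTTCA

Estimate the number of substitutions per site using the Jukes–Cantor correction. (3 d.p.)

The sequences differ at 12 of 46 sites, so p = 12/46 ≈ 0.26087.
d = −(3/4) ln(1 − 4p/3) = −0.75 ln(1 − 0.347827) = −0.75 ln(0.652173)
  = −0.75 × (-0.427445) = 0.320584 substitutions/site.

0.321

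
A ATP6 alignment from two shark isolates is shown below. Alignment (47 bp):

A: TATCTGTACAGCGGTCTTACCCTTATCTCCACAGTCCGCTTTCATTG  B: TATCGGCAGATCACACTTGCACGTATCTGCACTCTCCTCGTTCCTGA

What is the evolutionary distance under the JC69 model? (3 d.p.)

The sequences differ at 18 of 47 sites, so p = 18/47 ≈ 0.382979.
d = −(3/4) ln(1 − 4p/3) = −0.75 ln(1 − 0.510639) = −0.75 ln(0.489361)
  = −0.75 × (-0.714655) = 0.535991 substitutions/site.

0.536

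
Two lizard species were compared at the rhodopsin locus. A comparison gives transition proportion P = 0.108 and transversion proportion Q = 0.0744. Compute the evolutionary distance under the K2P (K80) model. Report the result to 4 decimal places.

Under the Kimura two-parameter model, d = −½ ln(1 − 2P − Q) − ¼ ln(1 − 2Q).
1 − 2P − Q = 0.7096, giving −½ ln(0.7096) = 0.171527.
1 − 2Q = 0.8512, giving −¼ ln(0.8512) = 0.040277.
d = 0.171527 + 0.040277 = 0.211804.

0.2118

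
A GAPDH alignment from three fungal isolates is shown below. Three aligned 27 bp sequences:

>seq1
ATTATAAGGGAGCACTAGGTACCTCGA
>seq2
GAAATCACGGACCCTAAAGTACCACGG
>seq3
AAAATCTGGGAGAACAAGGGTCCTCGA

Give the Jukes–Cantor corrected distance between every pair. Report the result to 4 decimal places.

d(seq1,seq2) = 0.6735, d(seq1,seq3) = 0.3770, d(seq2,seq3) = 0.6735

seq1–seq2: 12/27 sites differ → p ≈ 0.444444, d = −0.75 ln(1 − 0.592592) = 0.673455 ≈ 0.6735.
seq1–seq3: 8/27 sites differ → p ≈ 0.296296, d = −0.75 ln(1 − 0.395061) = 0.376971 ≈ 0.3770.
seq2–seq3: 12/27 sites differ → p ≈ 0.444444, d = −0.75 ln(1 − 0.592592) = 0.673455 ≈ 0.6735.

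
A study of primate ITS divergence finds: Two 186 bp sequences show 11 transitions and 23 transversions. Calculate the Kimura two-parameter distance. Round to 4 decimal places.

0.2095

P = 11/186 ≈ 0.05914 and Q = 23/186 ≈ 0.123656.
Under the Kimura two-parameter model, d = −½ ln(1 − 2P − Q) − ¼ ln(1 − 2Q).
1 − 2P − Q = 0.758064, giving −½ ln(0.758064) = 0.138494.
1 − 2Q = 0.752688, giving −¼ ln(0.752688) = 0.071026.
d = 0.138494 + 0.071026 = 0.209520.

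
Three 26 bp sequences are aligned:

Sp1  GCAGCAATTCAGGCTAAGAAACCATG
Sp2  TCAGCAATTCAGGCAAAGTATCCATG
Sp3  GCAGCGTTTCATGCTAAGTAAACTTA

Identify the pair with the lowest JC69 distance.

Sp1 and Sp2

Sp1–Sp2: 4/26 differ, p = 0.154, d = 0.172.
Sp1–Sp3: 7/26 differ, p = 0.269, d = 0.334.
Sp2–Sp3: 9/26 differ, p = 0.346, d = 0.464.
The smallest distance is between Sp1 and Sp2.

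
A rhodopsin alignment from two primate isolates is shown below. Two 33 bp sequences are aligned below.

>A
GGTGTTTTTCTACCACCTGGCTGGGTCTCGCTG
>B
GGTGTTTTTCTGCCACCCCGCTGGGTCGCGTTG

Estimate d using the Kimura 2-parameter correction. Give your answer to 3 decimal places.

Of 33 sites, 3 differences are transitions and 2 are transversions, so P = 3/33 ≈ 0.090909 and Q = 2/33 ≈ 0.060606.
Under the Kimura two-parameter model, d = −½ ln(1 − 2P − Q) − ¼ ln(1 − 2Q).
1 − 2P − Q = 0.757576, giving −½ ln(0.757576) = 0.138816.
1 − 2Q = 0.878788, giving −¼ ln(0.878788) = 0.032303.
d = 0.138816 + 0.032303 = 0.171119.

0.171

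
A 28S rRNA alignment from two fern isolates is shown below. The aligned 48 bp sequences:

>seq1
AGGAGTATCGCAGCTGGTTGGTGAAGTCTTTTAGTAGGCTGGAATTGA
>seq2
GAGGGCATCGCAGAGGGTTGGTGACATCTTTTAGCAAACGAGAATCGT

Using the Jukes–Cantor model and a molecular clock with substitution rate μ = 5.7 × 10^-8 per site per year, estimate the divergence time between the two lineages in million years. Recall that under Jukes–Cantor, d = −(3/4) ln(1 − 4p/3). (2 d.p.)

3.55

The sequences differ at 15 of 48 sites, so p = 15/48 = 0.3125.
d = −(3/4) ln(1 − 4p/3) = −0.75 ln(1 − 0.416667) = −0.75 ln(0.583333)
  = −0.75 × (-0.538997) = 0.404248 substitutions/site.
Under a molecular clock d = 2μt, so t = d/(2μ) = 0.404248 / (2 × 5.7 × 10^-8) = 3.55 million years.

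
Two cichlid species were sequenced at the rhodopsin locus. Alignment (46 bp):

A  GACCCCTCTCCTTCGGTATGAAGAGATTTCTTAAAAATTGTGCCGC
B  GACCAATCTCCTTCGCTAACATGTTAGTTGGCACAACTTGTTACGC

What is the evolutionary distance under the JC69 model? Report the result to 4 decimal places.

The sequences differ at 16 of 46 sites, so p = 16/46 ≈ 0.347826.
d = −(3/4) ln(1 − 4p/3) = −0.75 ln(1 − 0.463768) = −0.75 ln(0.536232)
  = −0.75 × (-0.623188) = 0.467391 substitutions/site.

0.4674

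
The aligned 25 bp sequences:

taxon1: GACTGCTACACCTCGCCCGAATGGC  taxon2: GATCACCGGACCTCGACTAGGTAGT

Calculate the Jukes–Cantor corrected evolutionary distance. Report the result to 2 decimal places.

0.89

The sequences differ at 13 of 25 sites, so p = 13/25 = 0.52.
d = −(3/4) ln(1 − 4p/3) = −0.75 ln(1 − 0.693333) = −0.75 ln(0.306667)
  = −0.75 × (-1.181993) = 0.886495 substitutions/site.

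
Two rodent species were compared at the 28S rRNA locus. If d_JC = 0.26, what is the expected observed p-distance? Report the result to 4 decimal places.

p = (3/4)(1 − e^(−4d/3)) = 0.75 × (1 − e^(-0.346667)) = 0.75 × (1 − 0.707041) = 0.219719.

0.2197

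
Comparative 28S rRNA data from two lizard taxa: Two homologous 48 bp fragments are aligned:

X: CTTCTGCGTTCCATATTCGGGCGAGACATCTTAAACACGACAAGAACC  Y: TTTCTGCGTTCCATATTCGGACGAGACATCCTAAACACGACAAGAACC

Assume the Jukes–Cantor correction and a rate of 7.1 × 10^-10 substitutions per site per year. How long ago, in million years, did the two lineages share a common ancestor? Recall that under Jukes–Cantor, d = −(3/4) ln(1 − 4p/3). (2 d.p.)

45.96

The sequences differ at 3 of 48 sites (1, 21, 31), so p = 3/48 = 0.0625.
d = −(3/4) ln(1 − 4p/3) = −0.75 ln(1 − 0.083333) = −0.75 ln(0.916667)
  = −0.75 × (-0.087011) = 0.065258 substitutions/site.
Under a molecular clock d = 2μt, so t = d/(2μ) = 0.065258 / (2 × 7.1 × 10^-10) = 45.96 million years.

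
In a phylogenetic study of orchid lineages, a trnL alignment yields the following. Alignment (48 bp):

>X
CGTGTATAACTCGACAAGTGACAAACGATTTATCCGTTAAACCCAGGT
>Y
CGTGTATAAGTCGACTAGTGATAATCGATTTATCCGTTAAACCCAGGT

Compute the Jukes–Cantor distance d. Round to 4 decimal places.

0.0883

The sequences differ at 4 of 48 sites (10, 16, 22, 25), so p = 4/48 ≈ 0.083333.
d = −(3/4) ln(1 − 4p/3) = −0.75 ln(1 − 0.111111) = −0.75 ln(0.888889)
  = −0.75 × (-0.117783) = 0.088337 substitutions/site.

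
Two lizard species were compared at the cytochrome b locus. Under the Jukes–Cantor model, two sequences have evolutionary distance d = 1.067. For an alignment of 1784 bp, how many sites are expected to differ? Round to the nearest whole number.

Invert JC69: p = (3/4)(1 − e^(−4d/3)) = 0.75 × (1 − e^(-1.422667)) = 0.75 × (1 − 0.241070) = 0.569198.
Expected differing sites = pL ≈ 0.569198 × 1784 = 1015.449232 ≈ 1015.

1015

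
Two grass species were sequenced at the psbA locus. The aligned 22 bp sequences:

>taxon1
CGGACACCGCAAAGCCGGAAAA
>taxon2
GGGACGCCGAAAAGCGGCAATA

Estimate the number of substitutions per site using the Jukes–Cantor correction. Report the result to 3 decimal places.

The sequences differ at 6 of 22 sites (1, 6, 10, 16, 18, 21), so p = 6/22 ≈ 0.272727.
d = −(3/4) ln(1 − 4p/3) = −0.75 ln(1 − 0.363636) = −0.75 ln(0.636364)
  = −0.75 × (-0.451985) = 0.338989 substitutions/site.

0.339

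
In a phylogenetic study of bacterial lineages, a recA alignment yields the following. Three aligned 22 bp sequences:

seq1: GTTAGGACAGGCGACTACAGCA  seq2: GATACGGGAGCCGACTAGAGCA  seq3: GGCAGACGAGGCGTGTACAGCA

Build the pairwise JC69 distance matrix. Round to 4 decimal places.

d(seq1,seq2) = 0.3390, d(seq1,seq3) = 0.4141, d(seq2,seq3) = 0.5913

seq1–seq2: 6/22 sites differ → p ≈ 0.272727, d = −0.75 ln(1 − 0.363636) = 0.338988 ≈ 0.3390.
seq1–seq3: 7/22 sites differ → p ≈ 0.318182, d = −0.75 ln(1 − 0.424243) = 0.414052 ≈ 0.4141.
seq2–seq3: 9/22 sites differ → p ≈ 0.409091, d = −0.75 ln(1 − 0.545455) = 0.591344 ≈ 0.5913.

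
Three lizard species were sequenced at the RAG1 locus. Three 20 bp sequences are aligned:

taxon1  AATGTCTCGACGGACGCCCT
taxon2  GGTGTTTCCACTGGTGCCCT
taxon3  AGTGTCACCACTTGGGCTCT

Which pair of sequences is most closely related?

taxon2 and taxon3

taxon1–taxon2: 7/20 differ, p = 0.350, d = 0.471.
taxon1–taxon3: 8/20 differ, p = 0.400, d = 0.572.
taxon2–taxon3: 6/20 differ, p = 0.300, d = 0.383.
The smallest distance is between taxon2 and taxon3.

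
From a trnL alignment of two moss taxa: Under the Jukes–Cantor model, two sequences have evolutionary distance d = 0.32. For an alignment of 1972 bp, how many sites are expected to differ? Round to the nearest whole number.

514

Invert JC69: p = (3/4)(1 − e^(−4d/3)) = 0.75 × (1 − e^(-0.426667)) = 0.75 × (1 − 0.652681) = 0.260489.
Expected differing sites = pL ≈ 0.260489 × 1972 = 513.684308 ≈ 514.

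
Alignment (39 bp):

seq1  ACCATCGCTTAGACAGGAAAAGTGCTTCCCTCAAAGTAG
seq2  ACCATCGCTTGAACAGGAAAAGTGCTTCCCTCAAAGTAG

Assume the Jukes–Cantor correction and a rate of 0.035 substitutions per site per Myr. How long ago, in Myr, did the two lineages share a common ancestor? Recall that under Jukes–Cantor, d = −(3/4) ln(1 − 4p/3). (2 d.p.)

The sequences differ at 2 of 39 sites (11, 12), so p = 2/39 ≈ 0.051282.
d = −(3/4) ln(1 − 4p/3) = −0.75 ln(1 − 0.068376) = −0.75 ln(0.931624)
  = −0.75 × (-0.070826) = 0.053120 substitutions/site.
Under a molecular clock d = 2μt, so t = d/(2μ) = 0.053120 / (2 × 0.035) = 0.76 Myr.

0.76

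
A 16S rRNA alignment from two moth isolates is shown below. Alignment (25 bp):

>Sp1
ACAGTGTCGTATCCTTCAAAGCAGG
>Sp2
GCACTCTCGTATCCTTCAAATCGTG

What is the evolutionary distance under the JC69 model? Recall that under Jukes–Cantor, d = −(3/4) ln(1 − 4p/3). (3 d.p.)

0.289

The sequences differ at 6 of 25 sites (1, 4, 6, 21, 23, 24), so p = 6/25 = 0.24.
d = −(3/4) ln(1 − 4p/3) = −0.75 ln(1 − 0.32) = −0.75 ln(0.68)
  = −0.75 × (-0.385662) = 0.289247 substitutions/site.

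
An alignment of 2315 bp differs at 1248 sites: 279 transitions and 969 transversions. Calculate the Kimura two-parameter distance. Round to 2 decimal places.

0.99

P = 279/2315 ≈ 0.120518 and Q = 969/2315 ≈ 0.418575.
Under the Kimura two-parameter model, d = −½ ln(1 − 2P − Q) − ¼ ln(1 − 2Q).
1 − 2P − Q = 0.340389, giving −½ ln(0.340389) = 0.538833.
1 − 2Q = 0.16285, giving −¼ ln(0.16285) = 0.453731.
d = 0.538833 + 0.453731 = 0.992564.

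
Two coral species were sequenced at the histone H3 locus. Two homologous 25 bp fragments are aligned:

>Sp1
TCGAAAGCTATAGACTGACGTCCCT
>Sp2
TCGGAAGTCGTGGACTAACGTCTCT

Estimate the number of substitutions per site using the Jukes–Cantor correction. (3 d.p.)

The sequences differ at 7 of 25 sites (4, 8, 9, 10, 12, 17, 23), so p = 7/25 = 0.28.
d = −(3/4) ln(1 − 4p/3) = −0.75 ln(1 − 0.373333) = −0.75 ln(0.626667)
  = −0.75 × (-0.467340) = 0.350505 substitutions/site.

0.351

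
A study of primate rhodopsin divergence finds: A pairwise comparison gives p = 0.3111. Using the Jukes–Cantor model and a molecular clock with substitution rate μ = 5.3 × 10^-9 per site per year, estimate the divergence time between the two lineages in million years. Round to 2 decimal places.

37.91

d = −(3/4) ln(1 − 4p/3) = −0.75 ln(1 − 0.4148) = −0.75 ln(0.5852)
  = −0.75 × (-0.535802) = 0.401852 substitutions/site.
Under a molecular clock d = 2μt, so t = d/(2μ) = 0.401852 / (2 × 5.3 × 10^-9) = 37.91 million years.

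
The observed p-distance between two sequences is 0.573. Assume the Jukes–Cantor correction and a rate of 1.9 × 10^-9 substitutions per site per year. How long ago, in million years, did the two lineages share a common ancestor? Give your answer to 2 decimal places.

d = −(3/4) ln(1 − 4p/3) = −0.75 ln(1 − 0.764) = −0.75 ln(0.236)
  = −0.75 × (-1.443923) = 1.082942 substitutions/site.
Under a molecular clock d = 2μt, so t = d/(2μ) = 1.082942 / (2 × 1.9 × 10^-9) = 284.98 million years.

284.98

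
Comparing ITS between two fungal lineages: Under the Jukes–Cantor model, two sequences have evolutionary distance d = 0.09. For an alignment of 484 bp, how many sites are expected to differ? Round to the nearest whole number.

Invert JC69: p = (3/4)(1 − e^(−4d/3)) = 0.75 × (1 − e^(-0.12)) = 0.75 × (1 − 0.886920) = 0.084810.
Expected differing sites = pL ≈ 0.084810 × 484 = 41.04804 ≈ 41.

41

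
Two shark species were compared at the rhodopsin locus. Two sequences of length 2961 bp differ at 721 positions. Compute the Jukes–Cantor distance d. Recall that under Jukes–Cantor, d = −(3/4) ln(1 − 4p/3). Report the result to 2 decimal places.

p = 721/2961 ≈ 0.243499.
d = −(3/4) ln(1 − 4p/3) = −0.75 ln(1 − 0.324665) = −0.75 ln(0.675335)
  = −0.75 × (-0.392546) = 0.294410 substitutions/site.

0.29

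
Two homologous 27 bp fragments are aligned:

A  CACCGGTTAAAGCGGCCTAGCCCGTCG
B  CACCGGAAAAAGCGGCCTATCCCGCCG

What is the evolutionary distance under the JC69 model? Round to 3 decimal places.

The sequences differ at 4 of 27 sites (7, 8, 20, 25), so p = 4/27 ≈ 0.148148.
d = −(3/4) ln(1 − 4p/3) = −0.75 ln(1 − 0.197531) = −0.75 ln(0.802469)
  = −0.75 × (-0.220062) = 0.165047 substitutions/site.

0.165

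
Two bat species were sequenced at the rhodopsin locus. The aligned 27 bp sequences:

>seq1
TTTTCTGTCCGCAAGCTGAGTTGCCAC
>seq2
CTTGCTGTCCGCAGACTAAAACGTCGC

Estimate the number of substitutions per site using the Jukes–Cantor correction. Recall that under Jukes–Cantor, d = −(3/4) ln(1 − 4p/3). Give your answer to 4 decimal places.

The sequences differ at 10 of 27 sites (1, 4, 14, 15, 18, 20, 21, 22, 24, 26), so p = 10/27 ≈ 0.37037.
d = −(3/4) ln(1 − 4p/3) = −0.75 ln(1 − 0.493827) = −0.75 ln(0.506173)
  = −0.75 × (-0.680877) = 0.510658 substitutions/site.

0.5107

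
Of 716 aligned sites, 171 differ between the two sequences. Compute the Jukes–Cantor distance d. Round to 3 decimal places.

p = 171/716 ≈ 0.238827.
d = −(3/4) ln(1 − 4p/3) = −0.75 ln(1 − 0.318436) = −0.75 ln(0.681564)
  = −0.75 × (-0.383365) = 0.287524 substitutions/site.

0.288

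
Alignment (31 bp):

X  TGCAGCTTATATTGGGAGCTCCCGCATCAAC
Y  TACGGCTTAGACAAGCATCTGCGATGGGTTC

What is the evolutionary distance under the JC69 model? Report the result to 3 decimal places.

The sequences differ at 17 of 31 sites, so p = 17/31 ≈ 0.548387.
d = −(3/4) ln(1 − 4p/3) = −0.75 ln(1 − 0.731183) = −0.75 ln(0.268817)
  = −0.75 × (-1.313724) = 0.985293 substitutions/site.

0.985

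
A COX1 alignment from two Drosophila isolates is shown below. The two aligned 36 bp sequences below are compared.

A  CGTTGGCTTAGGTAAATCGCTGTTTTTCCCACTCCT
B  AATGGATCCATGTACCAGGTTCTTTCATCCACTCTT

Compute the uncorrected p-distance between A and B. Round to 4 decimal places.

0.5000

The sequences differ at 18 of 36 positions.
p = 18/36 = 0.5000.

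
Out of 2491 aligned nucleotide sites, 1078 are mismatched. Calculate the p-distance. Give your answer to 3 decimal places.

0.433

p = 1078/2491 = 0.432757… ≈ 0.433 (to 3 d.p.).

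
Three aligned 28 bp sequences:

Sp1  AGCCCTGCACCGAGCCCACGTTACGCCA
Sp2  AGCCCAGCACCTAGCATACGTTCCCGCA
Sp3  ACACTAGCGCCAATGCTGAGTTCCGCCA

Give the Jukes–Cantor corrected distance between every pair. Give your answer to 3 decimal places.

Sp1–Sp2: 7/28 sites differ → p = 0.25, d = −0.75 ln(1 − 0.333333) = 0.304098 ≈ 0.304.
Sp1–Sp3: 12/28 sites differ → p ≈ 0.428571, d = −0.75 ln(1 − 0.571428) = 0.635472 ≈ 0.635.
Sp2–Sp3: 12/28 sites differ → p ≈ 0.428571, d = −0.75 ln(1 − 0.571428) = 0.635472 ≈ 0.635.

d(Sp1,Sp2) = 0.304, d(Sp1,Sp3) = 0.635, d(Sp2,Sp3) = 0.635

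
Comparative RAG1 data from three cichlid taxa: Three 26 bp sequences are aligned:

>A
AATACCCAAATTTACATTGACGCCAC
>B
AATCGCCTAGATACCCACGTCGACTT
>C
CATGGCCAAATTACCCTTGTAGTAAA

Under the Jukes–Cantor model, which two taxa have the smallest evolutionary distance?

A and C

A–B: 14/26 differ, p = 0.538, d = 0.949.
A–C: 11/26 differ, p = 0.423, d = 0.623.
B–C: 12/26 differ, p = 0.462, d = 0.717.
The smallest distance is between A and C.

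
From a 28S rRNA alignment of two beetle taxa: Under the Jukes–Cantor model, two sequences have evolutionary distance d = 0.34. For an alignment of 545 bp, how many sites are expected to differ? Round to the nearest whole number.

149

Invert JC69: p = (3/4)(1 − e^(−4d/3)) = 0.75 × (1 − e^(-0.453333)) = 0.75 × (1 − 0.635506) = 0.273371.
Expected differing sites = pL ≈ 0.273371 × 545 = 148.987195 ≈ 149.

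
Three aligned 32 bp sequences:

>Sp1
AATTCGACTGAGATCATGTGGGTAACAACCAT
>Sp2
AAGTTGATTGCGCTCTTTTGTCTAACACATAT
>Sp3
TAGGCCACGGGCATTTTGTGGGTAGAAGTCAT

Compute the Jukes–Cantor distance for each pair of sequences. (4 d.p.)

d(Sp1,Sp2) = 0.5199, d(Sp1,Sp3) = 0.5851, d(Sp2,Sp3) = 1.0397

Sp1–Sp2: 12/32 sites differ → p = 0.375, d = −0.75 ln(1 − 0.5) = 0.519860 ≈ 0.5199.
Sp1–Sp3: 13/32 sites differ → p = 0.40625, d = −0.75 ln(1 − 0.541667) = 0.585119 ≈ 0.5851.
Sp2–Sp3: 18/32 sites differ → p = 0.5625, d = −0.75 ln(1 − 0.75) = 1.039721 ≈ 1.0397.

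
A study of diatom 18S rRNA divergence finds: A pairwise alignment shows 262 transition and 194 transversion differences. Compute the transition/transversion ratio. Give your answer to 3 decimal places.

1.351

R = 262/194 = 1.350515… ≈ 1.351 (to 3 d.p.).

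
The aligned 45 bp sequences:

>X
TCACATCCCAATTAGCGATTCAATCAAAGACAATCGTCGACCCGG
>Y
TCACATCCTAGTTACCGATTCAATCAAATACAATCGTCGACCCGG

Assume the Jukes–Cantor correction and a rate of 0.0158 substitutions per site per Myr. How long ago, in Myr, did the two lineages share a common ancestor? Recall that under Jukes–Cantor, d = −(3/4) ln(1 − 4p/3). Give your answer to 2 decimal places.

The sequences differ at 4 of 45 sites (9, 11, 15, 29), so p = 4/45 ≈ 0.088889.
d = −(3/4) ln(1 − 4p/3) = −0.75 ln(1 − 0.118519) = −0.75 ln(0.881481)
  = −0.75 × (-0.126152) = 0.094614 substitutions/site.
Under a molecular clock d = 2μt, so t = d/(2μ) = 0.094614 / (2 × 0.0158) = 2.99 Myr.

2.99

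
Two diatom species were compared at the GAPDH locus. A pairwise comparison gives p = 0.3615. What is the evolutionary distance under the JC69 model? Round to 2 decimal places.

d = −(3/4) ln(1 − 4p/3) = −0.75 ln(1 − 0.482) = −0.75 ln(0.518)
  = −0.75 × (-0.657780) = 0.493335 substitutions/site.

0.49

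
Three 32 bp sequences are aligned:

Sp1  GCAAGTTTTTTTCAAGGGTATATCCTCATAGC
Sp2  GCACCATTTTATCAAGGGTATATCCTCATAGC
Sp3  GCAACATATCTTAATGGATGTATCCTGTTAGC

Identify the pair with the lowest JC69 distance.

Sp1–Sp2: 4/32 differ, p = 0.125, d = 0.137.
Sp1–Sp3: 10/32 differ, p = 0.313, d = 0.404.
Sp2–Sp3: 10/32 differ, p = 0.313, d = 0.404.
The smallest distance is between Sp1 and Sp2.

Sp1 and Sp2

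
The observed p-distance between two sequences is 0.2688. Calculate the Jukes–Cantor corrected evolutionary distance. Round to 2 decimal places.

0.33

d = −(3/4) ln(1 − 4p/3) = −0.75 ln(1 − 0.3584) = −0.75 ln(0.6416)
  = −0.75 × (-0.443790) = 0.332843 substitutions/site.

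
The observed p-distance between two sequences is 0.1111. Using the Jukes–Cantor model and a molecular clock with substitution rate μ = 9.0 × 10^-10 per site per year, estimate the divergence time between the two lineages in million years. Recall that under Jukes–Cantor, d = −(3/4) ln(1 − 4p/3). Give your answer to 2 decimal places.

66.80

d = −(3/4) ln(1 − 4p/3) = −0.75 ln(1 − 0.148133) = −0.75 ln(0.851867)
  = −0.75 × (-0.160325) = 0.120244 substitutions/site.
Under a molecular clock d = 2μt, so t = d/(2μ) = 0.120244 / (2 × 9.0 × 10^-10) = 66.80 million years.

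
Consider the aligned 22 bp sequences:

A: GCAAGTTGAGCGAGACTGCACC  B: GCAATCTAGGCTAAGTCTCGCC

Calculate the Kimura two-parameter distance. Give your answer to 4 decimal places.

1.0758

Of 22 sites, 8 differences are transitions and 3 are transversions, so P = 8/22 ≈ 0.363636 and Q = 3/22 ≈ 0.136364.
Under the Kimura two-parameter model, d = −½ ln(1 − 2P − Q) − ¼ ln(1 − 2Q).
1 − 2P − Q = 0.136364, giving −½ ln(0.136364) = 0.996214.
1 − 2Q = 0.727272, giving −¼ ln(0.727272) = 0.079614.
d = 0.996214 + 0.079614 = 1.075828.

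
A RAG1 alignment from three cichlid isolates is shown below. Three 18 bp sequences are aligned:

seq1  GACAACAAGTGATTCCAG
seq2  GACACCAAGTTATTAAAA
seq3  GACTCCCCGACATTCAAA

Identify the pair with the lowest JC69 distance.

seq1–seq2: 5/18 differ, p = 0.278, d = 0.347.
seq1–seq3: 8/18 differ, p = 0.444, d = 0.673.
seq2–seq3: 6/18 differ, p = 0.333, d = 0.441.
The smallest distance is between seq1 and seq2.

seq1 and seq2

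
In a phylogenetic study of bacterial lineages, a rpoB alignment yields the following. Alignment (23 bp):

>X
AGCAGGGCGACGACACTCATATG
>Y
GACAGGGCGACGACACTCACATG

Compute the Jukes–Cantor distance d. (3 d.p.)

0.143

The sequences differ at 3 of 23 sites (1, 2, 20), so p = 3/23 ≈ 0.130435.
d = −(3/4) ln(1 − 4p/3) = −0.75 ln(1 − 0.173913) = −0.75 ln(0.826087)
  = −0.75 × (-0.191055) = 0.143291 substitutions/site.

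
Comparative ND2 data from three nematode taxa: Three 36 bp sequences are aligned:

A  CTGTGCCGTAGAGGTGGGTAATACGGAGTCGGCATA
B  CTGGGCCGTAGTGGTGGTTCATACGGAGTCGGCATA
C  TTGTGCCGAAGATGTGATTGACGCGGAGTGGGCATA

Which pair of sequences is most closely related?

A–B: 4/36 differ, p = 0.111, d = 0.120.
A–C: 9/36 differ, p = 0.250, d = 0.304.
B–C: 10/36 differ, p = 0.278, d = 0.347.
The smallest distance is between A and B.

A and B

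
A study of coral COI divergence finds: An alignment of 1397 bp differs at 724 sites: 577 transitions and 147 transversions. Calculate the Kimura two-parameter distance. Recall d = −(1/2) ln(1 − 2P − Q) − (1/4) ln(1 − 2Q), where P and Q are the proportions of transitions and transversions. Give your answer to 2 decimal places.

P = 577/1397 ≈ 0.413028 and Q = 147/1397 ≈ 0.105225.
Under the Kimura two-parameter model, d = −½ ln(1 − 2P − Q) − ¼ ln(1 − 2Q).
1 − 2P − Q = 0.068719, giving −½ ln(0.068719) = 1.338865.
1 − 2Q = 0.78955, giving −¼ ln(0.78955) = 0.059073.
d = 1.338865 + 0.059073 = 1.397938.

1.40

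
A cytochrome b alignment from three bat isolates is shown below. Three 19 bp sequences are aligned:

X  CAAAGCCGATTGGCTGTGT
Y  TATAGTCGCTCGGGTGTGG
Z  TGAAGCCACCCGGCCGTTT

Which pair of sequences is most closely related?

X–Y: 7/19 differ, p = 0.368, d = 0.507.
X–Z: 8/19 differ, p = 0.421, d = 0.618.
Y–Z: 9/19 differ, p = 0.474, d = 0.749.
The smallest distance is between X and Y.

X and Y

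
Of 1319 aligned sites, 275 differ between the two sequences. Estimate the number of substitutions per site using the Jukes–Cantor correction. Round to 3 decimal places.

0.244

p = 275/1319 ≈ 0.208491.
d = −(3/4) ln(1 − 4p/3) = −0.75 ln(1 − 0.277988) = −0.75 ln(0.722012)
  = −0.75 × (-0.325714) = 0.244286 substitutions/site.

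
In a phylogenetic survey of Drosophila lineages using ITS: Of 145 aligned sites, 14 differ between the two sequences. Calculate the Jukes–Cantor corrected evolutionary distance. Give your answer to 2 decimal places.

p = 14/145 ≈ 0.096552.
d = −(3/4) ln(1 − 4p/3) = −0.75 ln(1 − 0.128736) = −0.75 ln(0.871264)
  = −0.75 × (-0.137810) = 0.103358 substitutions/site.

0.10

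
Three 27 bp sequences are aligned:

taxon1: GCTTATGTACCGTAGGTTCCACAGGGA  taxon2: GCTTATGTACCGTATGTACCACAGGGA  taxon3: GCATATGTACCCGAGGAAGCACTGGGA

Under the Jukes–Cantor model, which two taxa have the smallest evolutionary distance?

taxon1 and taxon2

taxon1–taxon2: 2/27 differ, p = 0.074, d = 0.078.
taxon1–taxon3: 7/27 differ, p = 0.259, d = 0.318.
taxon2–taxon3: 7/27 differ, p = 0.259, d = 0.318.
The smallest distance is between taxon1 and taxon2.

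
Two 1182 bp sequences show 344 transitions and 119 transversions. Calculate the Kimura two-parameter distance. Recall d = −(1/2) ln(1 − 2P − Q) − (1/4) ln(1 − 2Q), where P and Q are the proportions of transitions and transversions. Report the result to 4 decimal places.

0.6302

P = 344/1182 ≈ 0.291032 and Q = 119/1182 ≈ 0.100677.
Under the Kimura two-parameter model, d = −½ ln(1 − 2P − Q) − ¼ ln(1 − 2Q).
1 − 2P − Q = 0.317259, giving −½ ln(0.317259) = 0.574018.
1 − 2Q = 0.798646, giving −¼ ln(0.798646) = 0.056209.
d = 0.574018 + 0.056209 = 0.630227.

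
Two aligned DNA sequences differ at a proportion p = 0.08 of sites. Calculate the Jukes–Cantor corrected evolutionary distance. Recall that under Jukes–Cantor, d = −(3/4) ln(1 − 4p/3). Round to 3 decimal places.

0.085

d = −(3/4) ln(1 − 4p/3) = −0.75 ln(1 − 0.106667) = −0.75 ln(0.893333)
  = −0.75 × (-0.112796) = 0.084597 substitutions/site.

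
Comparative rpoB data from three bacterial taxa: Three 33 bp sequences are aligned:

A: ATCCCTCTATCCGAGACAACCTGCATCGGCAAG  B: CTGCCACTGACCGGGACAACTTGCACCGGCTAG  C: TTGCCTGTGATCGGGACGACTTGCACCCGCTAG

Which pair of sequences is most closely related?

B and C

A–B: 9/33 differ, p = 0.273, d = 0.339.
A–C: 12/33 differ, p = 0.364, d = 0.497.
B–C: 6/33 differ, p = 0.182, d = 0.208.
The smallest distance is between B and C.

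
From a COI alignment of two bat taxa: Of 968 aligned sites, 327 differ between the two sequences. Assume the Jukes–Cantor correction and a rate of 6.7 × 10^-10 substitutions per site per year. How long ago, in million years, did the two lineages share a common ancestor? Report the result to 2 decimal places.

p = 327/968 ≈ 0.33781.
d = −(3/4) ln(1 − 4p/3) = −0.75 ln(1 − 0.450413) = −0.75 ln(0.549587)
  = −0.75 × (-0.598588) = 0.448941 substitutions/site.
Under a molecular clock d = 2μt, so t = d/(2μ) = 0.448941 / (2 × 6.7 × 10^-10) = 335.03 million years.

335.03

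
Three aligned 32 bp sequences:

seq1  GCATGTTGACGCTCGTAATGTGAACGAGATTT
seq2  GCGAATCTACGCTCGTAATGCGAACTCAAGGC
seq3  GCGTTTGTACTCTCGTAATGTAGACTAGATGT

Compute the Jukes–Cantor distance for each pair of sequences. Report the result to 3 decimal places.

d(seq1,seq2) = 0.520, d(seq1,seq3) = 0.353, d(seq2,seq3) = 0.460

seq1–seq2: 12/32 sites differ → p = 0.375, d = −0.75 ln(1 − 0.5) = 0.519860 ≈ 0.520.
seq1–seq3: 9/32 sites differ → p = 0.28125, d = −0.75 ln(1 − 0.375) = 0.352503 ≈ 0.353.
seq2–seq3: 11/32 sites differ → p = 0.34375, d = −0.75 ln(1 − 0.458333) = 0.459828 ≈ 0.460.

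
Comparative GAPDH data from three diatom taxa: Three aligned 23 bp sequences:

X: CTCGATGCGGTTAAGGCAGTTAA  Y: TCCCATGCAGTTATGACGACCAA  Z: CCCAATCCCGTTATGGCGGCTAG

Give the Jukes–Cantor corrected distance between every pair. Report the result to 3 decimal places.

X–Y: 10/23 sites differ → p ≈ 0.434783, d = −0.75 ln(1 − 0.579711) = 0.650110 ≈ 0.650.
X–Z: 8/23 sites differ → p ≈ 0.347826, d = −0.75 ln(1 − 0.463768) = 0.467391 ≈ 0.467.
Y–Z: 8/23 sites differ → p ≈ 0.347826, d = −0.75 ln(1 − 0.463768) = 0.467391 ≈ 0.467.

d(X,Y) = 0.650, d(X,Z) = 0.467, d(Y,Z) = 0.467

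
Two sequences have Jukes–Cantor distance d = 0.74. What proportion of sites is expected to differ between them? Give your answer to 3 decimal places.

p = (3/4)(1 − e^(−4d/3)) = 0.75 × (1 − e^(-0.986667)) = 0.75 × (1 − 0.372817) = 0.470387.

0.470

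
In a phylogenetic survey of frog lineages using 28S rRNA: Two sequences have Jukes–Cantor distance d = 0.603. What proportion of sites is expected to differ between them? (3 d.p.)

0.414

p = (3/4)(1 − e^(−4d/3)) = 0.75 × (1 − e^(-0.804)) = 0.75 × (1 − 0.447535) = 0.414349.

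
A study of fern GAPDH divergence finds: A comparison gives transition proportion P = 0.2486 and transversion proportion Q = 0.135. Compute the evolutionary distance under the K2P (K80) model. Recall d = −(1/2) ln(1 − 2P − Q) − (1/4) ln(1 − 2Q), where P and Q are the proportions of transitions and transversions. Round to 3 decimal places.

Under the Kimura two-parameter model, d = −½ ln(1 − 2P − Q) − ¼ ln(1 − 2Q).
1 − 2P − Q = 0.3678, giving −½ ln(0.3678) = 0.500108.
1 − 2Q = 0.73, giving −¼ ln(0.73) = 0.078678.
d = 0.500108 + 0.078678 = 0.578786.

0.579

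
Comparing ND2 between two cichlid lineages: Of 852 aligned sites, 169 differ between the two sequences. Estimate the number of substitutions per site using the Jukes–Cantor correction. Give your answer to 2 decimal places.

0.23

p = 169/852 ≈ 0.198357.
d = −(3/4) ln(1 − 4p/3) = −0.75 ln(1 − 0.264476) = −0.75 ln(0.735524)
  = −0.75 × (-0.307172) = 0.230379 substitutions/site.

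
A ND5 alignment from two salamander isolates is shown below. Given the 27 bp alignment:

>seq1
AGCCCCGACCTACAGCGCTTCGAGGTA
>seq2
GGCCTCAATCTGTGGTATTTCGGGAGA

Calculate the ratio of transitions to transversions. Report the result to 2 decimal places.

12.00

Transitions are A↔G and C↔T; transversions are all other mismatches.
Transitions: 12. Transversions: 1.
R = 12/1 = 12.00.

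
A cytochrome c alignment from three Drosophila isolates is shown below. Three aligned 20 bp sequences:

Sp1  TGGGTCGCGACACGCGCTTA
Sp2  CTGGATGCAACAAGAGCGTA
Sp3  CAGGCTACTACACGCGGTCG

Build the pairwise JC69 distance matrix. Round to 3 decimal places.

d(Sp1,Sp2) = 0.572, d(Sp1,Sp3) = 0.687, d(Sp2,Sp3) = 0.824

Sp1–Sp2: 8/20 sites differ → p = 0.4, d = −0.75 ln(1 − 0.533333) = 0.571605 ≈ 0.572.
Sp1–Sp3: 9/20 sites differ → p = 0.45, d = −0.75 ln(1 − 0.6) = 0.687218 ≈ 0.687.
Sp2–Sp3: 10/20 sites differ → p = 0.5, d = −0.75 ln(1 − 0.666667) = 0.823960 ≈ 0.824.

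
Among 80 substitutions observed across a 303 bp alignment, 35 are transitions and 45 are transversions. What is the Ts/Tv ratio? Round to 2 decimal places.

0.78

R = 35/45 = 0.777777… ≈ 0.78 (to 2 d.p.).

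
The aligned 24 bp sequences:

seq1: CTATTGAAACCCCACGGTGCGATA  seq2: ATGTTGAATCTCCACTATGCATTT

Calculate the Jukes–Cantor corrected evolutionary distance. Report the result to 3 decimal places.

The sequences differ at 9 of 24 sites (1, 3, 9, 11, 16, 17, 21, 22, 24), so p = 9/24 = 0.375.
d = −(3/4) ln(1 − 4p/3) = −0.75 ln(1 − 0.5) = −0.75 ln(0.5)
  = −0.75 × (-0.693147) = 0.519860 substitutions/site.

0.520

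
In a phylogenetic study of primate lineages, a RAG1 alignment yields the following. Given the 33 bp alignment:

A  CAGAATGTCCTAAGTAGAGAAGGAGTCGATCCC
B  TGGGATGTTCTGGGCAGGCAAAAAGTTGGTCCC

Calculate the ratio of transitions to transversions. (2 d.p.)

12.00

Transitions are A↔G and C↔T; transversions are all other mismatches.
Transitions: 12. Transversions: 1.
R = 12/1 = 12.00.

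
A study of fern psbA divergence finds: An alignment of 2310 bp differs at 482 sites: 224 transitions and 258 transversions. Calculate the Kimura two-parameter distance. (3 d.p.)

P = 224/2310 ≈ 0.09697 and Q = 258/2310 ≈ 0.111688.
Under the Kimura two-parameter model, d = −½ ln(1 − 2P − Q) − ¼ ln(1 − 2Q).
1 − 2P − Q = 0.694372, giving −½ ln(0.694372) = 0.182374.
1 − 2Q = 0.776624, giving −¼ ln(0.776624) = 0.063200.
d = 0.182374 + 0.063200 = 0.245574.

0.246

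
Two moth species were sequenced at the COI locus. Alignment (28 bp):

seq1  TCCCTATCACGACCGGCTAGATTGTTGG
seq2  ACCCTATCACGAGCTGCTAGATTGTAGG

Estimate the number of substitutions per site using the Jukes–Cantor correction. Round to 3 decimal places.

The sequences differ at 4 of 28 sites (1, 13, 15, 26), so p = 4/28 ≈ 0.142857.
d = −(3/4) ln(1 − 4p/3) = −0.75 ln(1 − 0.190476) = −0.75 ln(0.809524)
  = −0.75 × (-0.211309) = 0.158482 substitutions/site.

0.158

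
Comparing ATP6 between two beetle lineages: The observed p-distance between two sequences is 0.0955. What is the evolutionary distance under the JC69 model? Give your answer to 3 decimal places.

0.102

d = −(3/4) ln(1 − 4p/3) = −0.75 ln(1 − 0.127333) = −0.75 ln(0.872667)
  = −0.75 × (-0.136201) = 0.102151 substitutions/site.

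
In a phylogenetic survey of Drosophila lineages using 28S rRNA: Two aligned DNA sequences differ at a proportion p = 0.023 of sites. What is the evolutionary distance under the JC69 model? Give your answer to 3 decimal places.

0.023

d = −(3/4) ln(1 − 4p/3) = −0.75 ln(1 − 0.030667) = −0.75 ln(0.969333)
  = −0.75 × (-0.031147) = 0.023360 substitutions/site.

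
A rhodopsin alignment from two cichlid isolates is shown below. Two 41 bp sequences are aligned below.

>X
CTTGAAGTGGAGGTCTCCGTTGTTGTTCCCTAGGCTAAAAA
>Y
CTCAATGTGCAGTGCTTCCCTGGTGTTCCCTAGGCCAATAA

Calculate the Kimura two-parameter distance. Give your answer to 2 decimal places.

Of 41 sites, 5 differences are transitions and 7 are transversions, so P = 5/41 ≈ 0.121951 and Q = 7/41 ≈ 0.170732.
Under the Kimura two-parameter model, d = −½ ln(1 − 2P − Q) − ¼ ln(1 − 2Q).
1 − 2P − Q = 0.585366, giving −½ ln(0.585366) = 0.267759.
1 − 2Q = 0.658536, giving −¼ ln(0.658536) = 0.104434.
d = 0.267759 + 0.104434 = 0.372193.

0.37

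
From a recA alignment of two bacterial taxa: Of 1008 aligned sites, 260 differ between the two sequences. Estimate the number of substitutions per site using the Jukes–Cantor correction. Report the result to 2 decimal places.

0.32

p = 260/1008 ≈ 0.257937.
d = −(3/4) ln(1 − 4p/3) = −0.75 ln(1 − 0.343916) = −0.75 ln(0.656084)
  = −0.75 × (-0.421466) = 0.316100 substitutions/site.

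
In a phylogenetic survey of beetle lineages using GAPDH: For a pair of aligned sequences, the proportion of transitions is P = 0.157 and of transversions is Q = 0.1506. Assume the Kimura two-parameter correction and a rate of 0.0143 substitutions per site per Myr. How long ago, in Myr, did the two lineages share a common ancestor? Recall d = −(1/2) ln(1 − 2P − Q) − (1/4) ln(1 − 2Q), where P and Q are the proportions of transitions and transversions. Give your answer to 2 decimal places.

14.05

Under the Kimura two-parameter model, d = −½ ln(1 − 2P − Q) − ¼ ln(1 − 2Q).
1 − 2P − Q = 0.5354, giving −½ ln(0.5354) = 0.312371.
1 − 2Q = 0.6988, giving −¼ ln(0.6988) = 0.089598.
d = 0.312371 + 0.089598 = 0.401969.
Under a molecular clock d = 2μt, so t = d/(2μ) = 0.401969 / (2 × 0.0143) = 14.05 Myr.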